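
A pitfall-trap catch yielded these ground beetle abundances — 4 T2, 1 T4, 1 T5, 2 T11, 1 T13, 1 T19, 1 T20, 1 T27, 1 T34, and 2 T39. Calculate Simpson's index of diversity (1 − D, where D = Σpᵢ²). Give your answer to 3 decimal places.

Total N = 4+1+1+2+1+1+1+1+1+2 = 15, so the proportions are 0.26667, 0.06667, 0.06667, 0.13333, 0.06667, 0.06667, 0.06667, 0.06667, 0.06667, 0.13333 (working shown to 5 dp, full precision carried).
D = 0.26667² + 0.06667² + 0.06667² + 0.13333² + 0.06667² + 0.06667² + 0.06667² + 0.06667² + 0.06667² + 0.13333² = 0.07111 + 0.00444 + 0.00444 + 0.01778 + 0.00444 + 0.00444 + 0.00444 + 0.00444 + 0.00444 + 0.01778 = 0.13778.
So 1 − D = 0.86222, i.e. 0.862 to 3 decimal places.

0.862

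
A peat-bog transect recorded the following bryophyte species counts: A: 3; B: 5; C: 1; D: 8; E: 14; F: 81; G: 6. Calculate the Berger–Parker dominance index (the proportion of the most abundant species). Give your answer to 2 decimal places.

0.69

Total N = 3+5+1+8+14+81+6 = 118, so the proportions are 0.0254, 0.0424, 0.0085, 0.0678, 0.1186, 0.6864, 0.0508 (working shown to 4 dp, full precision carried).
The largest proportion is 0.6864, i.e. d = 0.69 to 2 decimal places.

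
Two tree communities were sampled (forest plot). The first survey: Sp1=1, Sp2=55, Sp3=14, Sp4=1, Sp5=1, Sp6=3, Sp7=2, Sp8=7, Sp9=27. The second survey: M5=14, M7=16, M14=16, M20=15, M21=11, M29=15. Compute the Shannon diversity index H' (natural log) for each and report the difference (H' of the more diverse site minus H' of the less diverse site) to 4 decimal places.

0.3600

The first survey: N=111, proportions 0.009009, 0.495495, 0.126126, 0.009009, 0.009009, 0.027027, 0.018018, 0.063063, 0.243243, giving H' = 1.424474 (working shown to 6 dp, full precision carried).
The second survey: N=87, proportions 0.16092, 0.183908, 0.183908, 0.172414, 0.126437, 0.172414, giving H' = 1.784437.
Difference = |1.424474 − 1.784437| = 0.359963, i.e. 0.3600 to 4 decimal places.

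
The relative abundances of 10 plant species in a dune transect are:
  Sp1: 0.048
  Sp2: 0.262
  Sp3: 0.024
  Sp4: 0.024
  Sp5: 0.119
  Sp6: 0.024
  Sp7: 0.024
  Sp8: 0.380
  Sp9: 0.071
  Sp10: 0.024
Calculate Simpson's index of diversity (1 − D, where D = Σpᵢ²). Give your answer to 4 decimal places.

D = 0.048² + 0.262² + 0.024² + 0.024² + 0.119² + 0.024² + 0.024² + 0.38² + 0.071² + 0.024² = 0.002304 + 0.068644 + 0.000576 + 0.000576 + 0.014161 + 0.000576 + 0.000576 + 0.144400 + 0.005041 + 0.000576 = 0.237430 (working shown to 6 dp, full precision carried).
So 1 − D = 0.762570, i.e. 0.7626 to 4 decimal places.

0.7626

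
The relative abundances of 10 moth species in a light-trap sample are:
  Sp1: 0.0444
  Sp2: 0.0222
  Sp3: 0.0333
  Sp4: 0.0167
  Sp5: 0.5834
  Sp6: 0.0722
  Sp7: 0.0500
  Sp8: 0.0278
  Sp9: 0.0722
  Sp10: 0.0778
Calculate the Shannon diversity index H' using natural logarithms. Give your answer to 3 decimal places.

Each pᵢ ln pᵢ term (working shown to 5 dp, full precision carried): 0.0444×(-3.11452)=-0.13828, 0.0222×(-3.80766)=-0.08453, 0.0333×(-3.40220)=-0.11329, 0.0167×(-4.09235)=-0.06834, 0.5834×(-0.53888)=-0.31438, 0.0722×(-2.62832)=-0.18976, 0.05×(-2.99573)=-0.14979, 0.0278×(-3.58272)=-0.09960, 0.0722×(-2.62832)=-0.18976, 0.0778×(-2.55361)=-0.19867.
Sum = -1.54642, so H' = 1.546.

1.546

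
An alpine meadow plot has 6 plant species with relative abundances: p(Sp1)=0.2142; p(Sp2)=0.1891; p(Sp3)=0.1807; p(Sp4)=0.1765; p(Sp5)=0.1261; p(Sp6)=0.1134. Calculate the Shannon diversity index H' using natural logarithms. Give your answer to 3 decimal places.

1.768

Each pᵢ ln pᵢ term (working shown to 5 dp, full precision carried): 0.2142×(-1.54085)=-0.33005, 0.1891×(-1.66548)=-0.31494, 0.1807×(-1.71092)=-0.30916, 0.1765×(-1.73443)=-0.30613, 0.1261×(-2.07068)=-0.26111, 0.1134×(-2.17683)=-0.24685.
Sum = -1.76825, so H' = 1.768.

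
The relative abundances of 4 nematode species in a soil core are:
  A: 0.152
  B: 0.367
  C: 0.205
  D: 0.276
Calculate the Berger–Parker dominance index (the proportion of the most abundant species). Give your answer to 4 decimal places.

The largest proportion is 0.367, i.e. d = 0.3670 to 4 decimal places.

0.3670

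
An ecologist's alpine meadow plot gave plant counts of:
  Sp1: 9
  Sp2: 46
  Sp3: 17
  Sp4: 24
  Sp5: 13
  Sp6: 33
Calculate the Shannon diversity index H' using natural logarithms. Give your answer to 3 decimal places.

1.653

Total N = 9+46+17+24+13+33 = 142, so the proportions are 0.06338, 0.32394, 0.11972, 0.16901, 0.09155, 0.23239 (working shown to 5 dp, full precision carried).
Each pᵢ ln pᵢ term: 0.06338×(-2.75860)=-0.17484, 0.32394×(-1.12719)=-0.36514, 0.11972×(-2.12261)=-0.25412, 0.16901×(-1.77777)=-0.30047, 0.09155×(-2.39088)=-0.21888, 0.23239×(-1.45932)=-0.33914.
Sum = -1.65259, so H' = 1.653.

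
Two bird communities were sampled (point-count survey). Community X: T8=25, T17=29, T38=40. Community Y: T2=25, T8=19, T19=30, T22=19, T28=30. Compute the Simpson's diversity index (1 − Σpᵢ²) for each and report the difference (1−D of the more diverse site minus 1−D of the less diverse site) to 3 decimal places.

Community X: N=94, proportions 0.26596, 0.30851, 0.42553, giving 1−D = 0.65301 (working shown to 5 dp, full precision carried).
Community Y: N=123, proportions 0.20325, 0.15447, 0.2439, 0.15447, 0.2439, giving 1−D = 0.79199.
Difference = |0.65301 − 0.79199| = 0.13898, i.e. 0.139 to 3 decimal places.

0.139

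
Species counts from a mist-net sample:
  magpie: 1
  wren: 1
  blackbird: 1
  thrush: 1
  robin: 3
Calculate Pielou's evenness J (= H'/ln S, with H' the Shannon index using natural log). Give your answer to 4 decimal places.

0.9165

Total N = 1+1+1+1+3 = 7, so the proportions are 0.142857, 0.142857, 0.142857, 0.142857, 0.428571 (working shown to 6 dp, full precision carried).
H' = −Σ pᵢ ln pᵢ = −((-0.277987) + (-0.277987) + (-0.277987) + (-0.277987) + (-0.363128)) = 1.475076.
With S = 5 species, ln S = 1.609438, so J = 1.475076/1.609438 = 0.916516, i.e. 0.9165 to 4 decimal places.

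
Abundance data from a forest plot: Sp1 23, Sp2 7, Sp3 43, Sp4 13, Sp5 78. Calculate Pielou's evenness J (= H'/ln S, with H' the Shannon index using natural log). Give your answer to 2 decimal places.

Total N = 23+7+43+13+78 = 164, so the proportions are 0.1402, 0.0427, 0.2622, 0.0793, 0.4756 (working shown to 4 dp, full precision carried).
H' = −Σ pᵢ ln pᵢ = −((-0.2755) + (-0.1346) + (-0.3510) + (-0.2009) + (-0.3535)) = 1.3155.
With S = 5 species, ln S = 1.6094, so J = 1.3155/1.6094 = 0.8174, i.e. 0.82 to 2 decimal places.

0.82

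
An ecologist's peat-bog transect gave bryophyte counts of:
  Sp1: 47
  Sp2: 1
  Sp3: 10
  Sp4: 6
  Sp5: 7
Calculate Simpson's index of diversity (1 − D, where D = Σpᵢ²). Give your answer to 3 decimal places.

0.525

Total N = 47+1+10+6+7 = 71, so the proportions are 0.66197, 0.01408, 0.14085, 0.08451, 0.09859 (working shown to 5 dp, full precision carried).
D = 0.66197² + 0.01408² + 0.14085² + 0.08451² + 0.09859² = 0.43821 + 0.00020 + 0.01984 + 0.00714 + 0.00972 = 0.47510.
So 1 − D = 0.52490, i.e. 0.525 to 3 decimal places.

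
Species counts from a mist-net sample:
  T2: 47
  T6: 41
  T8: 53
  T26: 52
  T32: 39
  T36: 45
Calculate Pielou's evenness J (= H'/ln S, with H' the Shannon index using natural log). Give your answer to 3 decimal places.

0.996

Total N = 47+41+53+52+39+45 = 277, so the proportions are 0.16968, 0.14801, 0.19134, 0.18773, 0.14079, 0.16245 (working shown to 5 dp, full precision carried).
H' = −Σ pᵢ ln pᵢ = −((-0.30098) + (-0.28277) + (-0.31642) + (-0.31402) + (-0.27602) + (-0.29524)) = 1.78545.
With S = 6 species, ln S = 1.79176, so J = 1.78545/1.79176 = 0.99648, i.e. 0.996 to 3 decimal places.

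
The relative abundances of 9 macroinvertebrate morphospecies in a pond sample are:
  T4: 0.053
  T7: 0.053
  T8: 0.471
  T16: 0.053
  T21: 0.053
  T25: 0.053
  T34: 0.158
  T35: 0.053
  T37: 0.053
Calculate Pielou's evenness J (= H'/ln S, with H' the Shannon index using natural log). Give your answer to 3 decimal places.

H' = −Σ pᵢ ln pᵢ = −((-0.15569) + (-0.15569) + (-0.35461) + (-0.15569) + (-0.15569) + (-0.15569) + (-0.29154) + (-0.15569) + (-0.15569)) = 1.73595 (working shown to 5 dp, full precision carried).
With S = 9 species, ln S = 2.19722, so J = 1.73595/2.19722 = 0.79006, i.e. 0.790 to 3 decimal places.

0.790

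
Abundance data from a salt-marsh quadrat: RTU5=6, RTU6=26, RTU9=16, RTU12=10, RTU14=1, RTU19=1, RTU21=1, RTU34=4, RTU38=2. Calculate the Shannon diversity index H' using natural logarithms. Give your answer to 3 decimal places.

Total N = 6+26+16+10+1+1+1+4+2 = 67, so the proportions are 0.08955, 0.38806, 0.23881, 0.14925, 0.01493, 0.01493, 0.01493, 0.0597, 0.02985 (working shown to 5 dp, full precision carried).
Each pᵢ ln pᵢ term: 0.08955×(-2.41293)=-0.21608, 0.38806×(-0.94660)=-0.36734, 0.23881×(-1.43210)=-0.34199, 0.14925×(-1.90211)=-0.28390, 0.01493×(-4.20469)=-0.06276, 0.01493×(-4.20469)=-0.06276, 0.01493×(-4.20469)=-0.06276, 0.0597×(-2.81840)=-0.16826, 0.02985×(-3.51155)=-0.10482.
Sum = -1.67067, so H' = 1.671.

1.671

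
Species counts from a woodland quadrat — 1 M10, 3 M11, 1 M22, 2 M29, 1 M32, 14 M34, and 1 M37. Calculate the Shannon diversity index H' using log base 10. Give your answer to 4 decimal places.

0.5757

Total N = 1+3+1+2+1+14+1 = 23, so the proportions are 0.043478, 0.130435, 0.043478, 0.086957, 0.043478, 0.608696, 0.043478 (working shown to 6 dp, full precision carried).
Each pᵢ log₁₀ pᵢ term: 0.043478×(-1.361728)=-0.059206, 0.130435×(-0.884607)=-0.115383, 0.043478×(-1.361728)=-0.059206, 0.086957×(-1.060698)=-0.092235, 0.043478×(-1.361728)=-0.059206, 0.608696×(-0.215600)=-0.131235, 0.043478×(-1.361728)=-0.059206.
Sum = -0.575675, so H' = 0.5757.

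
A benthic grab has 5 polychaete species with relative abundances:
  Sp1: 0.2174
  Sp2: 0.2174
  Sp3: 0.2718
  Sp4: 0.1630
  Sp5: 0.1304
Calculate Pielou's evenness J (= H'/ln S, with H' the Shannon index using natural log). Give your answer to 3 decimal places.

0.981

H' = −Σ pᵢ ln pᵢ = −((-0.33176) + (-0.33176) + (-0.35407) + (-0.29568) + (-0.26564)) = 1.57891 (working shown to 5 dp, full precision carried).
With S = 5 species, ln S = 1.60944, so J = 1.57891/1.60944 = 0.98103, i.e. 0.981 to 3 decimal places.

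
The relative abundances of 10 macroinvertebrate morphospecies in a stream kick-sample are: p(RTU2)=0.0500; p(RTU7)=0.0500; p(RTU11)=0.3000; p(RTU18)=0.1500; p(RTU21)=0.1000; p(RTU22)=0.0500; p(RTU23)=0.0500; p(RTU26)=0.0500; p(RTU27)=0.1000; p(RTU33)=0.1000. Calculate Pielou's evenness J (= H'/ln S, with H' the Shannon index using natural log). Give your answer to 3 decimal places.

0.906

H' = −Σ pᵢ ln pᵢ = −((-0.14979) + (-0.14979) + (-0.36119) + (-0.28457) + (-0.23026) + (-0.14979) + (-0.14979) + (-0.14979) + (-0.23026) + (-0.23026)) = 2.08547 (working shown to 5 dp, full precision carried).
With S = 10 species, ln S = 2.30259, so J = 2.08547/2.30259 = 0.90571, i.e. 0.906 to 3 decimal places.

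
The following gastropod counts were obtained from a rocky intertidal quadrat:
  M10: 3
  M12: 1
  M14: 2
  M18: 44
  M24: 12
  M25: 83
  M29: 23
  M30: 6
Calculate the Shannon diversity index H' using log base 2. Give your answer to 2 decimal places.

2.05

Total N = 3+1+2+44+12+83+23+6 = 174, so the proportions are 0.0172, 0.0057, 0.0115, 0.2529, 0.069, 0.477, 0.1322, 0.0345 (working shown to 4 dp, full precision carried).
Each pᵢ log₂ pᵢ term: 0.0172×(-5.8580)=-0.1010, 0.0057×(-7.4429)=-0.0428, 0.0115×(-6.4429)=-0.0741, 0.2529×(-1.9835)=-0.5016, 0.069×(-3.8580)=-0.2661, 0.477×(-1.0679)=-0.5094, 0.1322×(-2.9194)=-0.3859, 0.0345×(-4.8580)=-0.1675.
Sum = -2.0483, so H' = 2.05.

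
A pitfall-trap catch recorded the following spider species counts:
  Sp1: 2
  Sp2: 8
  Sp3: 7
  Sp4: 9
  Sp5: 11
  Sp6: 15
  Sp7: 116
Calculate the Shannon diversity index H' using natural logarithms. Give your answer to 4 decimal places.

Total N = 2+8+7+9+11+15+116 = 168, so the proportions are 0.011905, 0.047619, 0.041667, 0.053571, 0.065476, 0.089286, 0.690476 (working shown to 6 dp, full precision carried).
Each pᵢ ln pᵢ term: 0.011905×(-4.430817)=-0.052748, 0.047619×(-3.044522)=-0.144977, 0.041667×(-3.178054)=-0.132419, 0.053571×(-2.926739)=-0.156790, 0.065476×(-2.726069)=-0.178493, 0.089286×(-2.415914)=-0.215707, 0.690476×(-0.370374)=-0.255734.
Sum = -1.136867, so H' = 1.1369.

1.1369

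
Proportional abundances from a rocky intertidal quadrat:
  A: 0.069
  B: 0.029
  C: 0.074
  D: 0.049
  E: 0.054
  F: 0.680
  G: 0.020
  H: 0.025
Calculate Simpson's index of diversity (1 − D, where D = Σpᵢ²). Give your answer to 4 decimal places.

D = 0.069² + 0.029² + 0.074² + 0.049² + 0.054² + 0.68² + 0.02² + 0.025² = 0.004761 + 0.000841 + 0.005476 + 0.002401 + 0.002916 + 0.462400 + 0.000400 + 0.000625 = 0.479820 (working shown to 6 dp, full precision carried).
So 1 − D = 0.520180, i.e. 0.5202 to 4 decimal places.

0.5202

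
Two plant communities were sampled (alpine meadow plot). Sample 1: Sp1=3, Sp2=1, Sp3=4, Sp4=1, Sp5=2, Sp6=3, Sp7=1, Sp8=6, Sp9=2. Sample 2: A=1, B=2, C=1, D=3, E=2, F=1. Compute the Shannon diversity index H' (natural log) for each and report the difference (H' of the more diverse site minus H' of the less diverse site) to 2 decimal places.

0.32

Sample 1: N=23, proportions 0.1304, 0.0435, 0.1739, 0.0435, 0.087, 0.1304, 0.0435, 0.2609, 0.087, giving H' = 2.0198 (working shown to 4 dp, full precision carried).
Sample 2: N=10, proportions 0.1, 0.2, 0.1, 0.3, 0.2, 0.1, giving H' = 1.6957.
Difference = |2.0198 − 1.6957| = 0.3241, i.e. 0.32 to 2 decimal places.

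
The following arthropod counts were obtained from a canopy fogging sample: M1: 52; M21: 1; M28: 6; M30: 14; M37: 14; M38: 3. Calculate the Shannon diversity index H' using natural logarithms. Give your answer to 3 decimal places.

1.240

Total N = 52+1+6+14+14+3 = 90, so the proportions are 0.57778, 0.01111, 0.06667, 0.15556, 0.15556, 0.03333 (working shown to 5 dp, full precision carried).
Each pᵢ ln pᵢ term: 0.57778×(-0.54857)=-0.31695, 0.01111×(-4.49981)=-0.05000, 0.06667×(-2.70805)=-0.18054, 0.15556×(-1.86075)=-0.28945, 0.15556×(-1.86075)=-0.28945, 0.03333×(-3.40120)=-0.11337.
Sum = -1.23976, so H' = 1.240.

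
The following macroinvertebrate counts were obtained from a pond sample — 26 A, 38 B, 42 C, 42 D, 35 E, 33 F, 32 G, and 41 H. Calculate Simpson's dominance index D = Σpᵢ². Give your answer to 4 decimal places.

0.1277

Total N = 26+38+42+42+35+33+32+41 = 289, so the proportions are 0.089965, 0.131488, 0.145329, 0.145329, 0.121107, 0.114187, 0.110727, 0.141869 (working shown to 6 dp, full precision carried).
D = 0.089965² + 0.131488² + 0.145329² + 0.145329² + 0.121107² + 0.114187² + 0.110727² + 0.141869² = 0.008094 + 0.017289 + 0.021120 + 0.021120 + 0.014667 + 0.013039 + 0.012260 + 0.020127 = 0.127716.
To 4 decimal places, D = 0.1277.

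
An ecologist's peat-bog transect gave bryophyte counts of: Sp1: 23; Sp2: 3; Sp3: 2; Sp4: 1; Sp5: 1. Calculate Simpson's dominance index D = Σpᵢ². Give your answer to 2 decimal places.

Total N = 23+3+2+1+1 = 30, so the proportions are 0.7667, 0.1, 0.0667, 0.0333, 0.0333 (working shown to 4 dp, full precision carried).
D = 0.7667² + 0.1² + 0.0667² + 0.0333² + 0.0333² = 0.5878 + 0.0100 + 0.0044 + 0.0011 + 0.0011 = 0.6044.
To 2 decimal places, D = 0.60.

0.60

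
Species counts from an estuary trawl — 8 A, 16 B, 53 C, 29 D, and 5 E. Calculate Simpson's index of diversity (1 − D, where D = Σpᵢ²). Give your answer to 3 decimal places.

Total N = 8+16+53+29+5 = 111, so the proportions are 0.07207, 0.14414, 0.47748, 0.26126, 0.04505 (working shown to 5 dp, full precision carried).
D = 0.07207² + 0.14414² + 0.47748² + 0.26126² + 0.04505² = 0.00519 + 0.02078 + 0.22798 + 0.06826 + 0.00203 = 0.32424.
So 1 − D = 0.67576, i.e. 0.676 to 3 decimal places.

0.676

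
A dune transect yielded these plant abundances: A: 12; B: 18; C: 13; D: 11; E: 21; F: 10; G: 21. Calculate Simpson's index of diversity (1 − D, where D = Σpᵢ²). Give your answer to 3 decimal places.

Total N = 12+18+13+11+21+10+21 = 106, so the proportions are 0.11321, 0.16981, 0.12264, 0.10377, 0.19811, 0.09434, 0.19811 (working shown to 5 dp, full precision carried).
D = 0.11321² + 0.16981² + 0.12264² + 0.10377² + 0.19811² + 0.09434² + 0.19811² = 0.01282 + 0.02884 + 0.01504 + 0.01077 + 0.03925 + 0.00890 + 0.03925 = 0.15486.
So 1 − D = 0.84514, i.e. 0.845 to 3 decimal places.

0.845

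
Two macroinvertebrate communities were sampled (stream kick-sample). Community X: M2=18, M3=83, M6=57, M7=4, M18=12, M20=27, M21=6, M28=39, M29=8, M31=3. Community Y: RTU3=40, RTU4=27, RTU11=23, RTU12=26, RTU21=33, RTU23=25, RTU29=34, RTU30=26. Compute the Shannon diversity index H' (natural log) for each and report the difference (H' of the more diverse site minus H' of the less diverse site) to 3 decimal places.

0.199

Community X: N=257, proportions 0.07004, 0.32296, 0.22179, 0.01556, 0.04669, 0.10506, 0.02335, 0.15175, 0.03113, 0.01167, giving H' = 1.86364 (working shown to 5 dp, full precision carried).
Community Y: N=234, proportions 0.17094, 0.11538, 0.09829, 0.11111, 0.14103, 0.10684, 0.1453, 0.11111, giving H' = 2.06287.
Difference = |1.86364 − 2.06287| = 0.19923, i.e. 0.199 to 3 decimal places.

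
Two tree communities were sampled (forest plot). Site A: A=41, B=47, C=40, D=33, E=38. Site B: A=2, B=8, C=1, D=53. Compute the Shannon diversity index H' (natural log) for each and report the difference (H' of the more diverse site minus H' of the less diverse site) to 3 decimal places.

Site A: N=199, proportions 0.20603, 0.236181, 0.201005, 0.165829, 0.190955, giving H' = 1.602945 (working shown to 6 dp, full precision carried).
Site B: N=64, proportions 0.03125, 0.125, 0.015625, 0.828125, giving H' = 0.589394.
Difference = |1.602945 − 0.589394| = 1.013551, i.e. 1.014 to 3 decimal places.

1.014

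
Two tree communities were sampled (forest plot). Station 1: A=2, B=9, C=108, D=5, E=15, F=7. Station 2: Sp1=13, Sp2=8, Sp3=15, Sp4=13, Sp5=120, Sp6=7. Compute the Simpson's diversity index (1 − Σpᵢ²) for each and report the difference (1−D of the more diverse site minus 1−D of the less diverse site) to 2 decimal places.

0.08

Station 1: N=146, proportions 0.0137, 0.0616, 0.7397, 0.0342, 0.1027, 0.0479, giving 1−D = 0.4348 (working shown to 4 dp, full precision carried).
Station 2: N=176, proportions 0.0739, 0.0455, 0.0852, 0.0739, 0.6818, 0.0398, giving 1−D = 0.5133.
Difference = |0.4348 − 0.5133| = 0.0785, i.e. 0.08 to 2 decimal places.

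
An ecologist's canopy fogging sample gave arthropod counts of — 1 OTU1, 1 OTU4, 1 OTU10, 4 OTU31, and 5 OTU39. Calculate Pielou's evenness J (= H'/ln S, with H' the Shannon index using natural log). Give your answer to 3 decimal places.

Total N = 1+1+1+4+5 = 12, so the proportions are 0.08333, 0.08333, 0.08333, 0.33333, 0.41667 (working shown to 5 dp, full precision carried).
H' = −Σ pᵢ ln pᵢ = −((-0.20708) + (-0.20708) + (-0.20708) + (-0.36620) + (-0.36478)) = 1.35221.
With S = 5 species, ln S = 1.60944, so J = 1.35221/1.60944 = 0.84017, i.e. 0.840 to 3 decimal places.

0.840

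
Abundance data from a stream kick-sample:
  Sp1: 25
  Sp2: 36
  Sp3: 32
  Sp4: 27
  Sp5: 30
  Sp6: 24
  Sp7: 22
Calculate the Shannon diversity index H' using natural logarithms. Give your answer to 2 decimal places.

Total N = 25+36+32+27+30+24+22 = 196, so the proportions are 0.1276, 0.1837, 0.1633, 0.1378, 0.1531, 0.1224, 0.1122 (working shown to 4 dp, full precision carried).
Each pᵢ ln pᵢ term: 0.1276×(-2.0592)=-0.2627, 0.1837×(-1.6946)=-0.3113, 0.1633×(-1.8124)=-0.2959, 0.1378×(-1.9823)=-0.2731, 0.1531×(-1.8769)=-0.2873, 0.1224×(-2.1001)=-0.2572, 0.1122×(-2.1871)=-0.2455.
Sum = -1.9328, so H' = 1.93.

1.93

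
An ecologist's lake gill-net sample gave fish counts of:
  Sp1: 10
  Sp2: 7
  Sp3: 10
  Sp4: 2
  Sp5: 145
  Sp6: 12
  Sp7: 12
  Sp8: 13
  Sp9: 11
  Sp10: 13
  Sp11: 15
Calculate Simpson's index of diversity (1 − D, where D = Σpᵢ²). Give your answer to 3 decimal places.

Total N = 10+7+10+2+145+12+12+13+11+13+15 = 250, so the proportions are 0.04, 0.028, 0.04, 0.008, 0.58, 0.048, 0.048, 0.052, 0.044, 0.052, 0.06 (working shown to 5 dp, full precision carried).
D = 0.04² + 0.028² + 0.04² + 0.008² + 0.58² + 0.048² + 0.048² + 0.052² + 0.044² + 0.052² + 0.06² = 0.00160 + 0.00078 + 0.00160 + 0.00006 + 0.33640 + 0.00230 + 0.00230 + 0.00270 + 0.00194 + 0.00270 + 0.00360 = 0.35600.
So 1 − D = 0.64400, i.e. 0.644 to 3 decimal places.

0.644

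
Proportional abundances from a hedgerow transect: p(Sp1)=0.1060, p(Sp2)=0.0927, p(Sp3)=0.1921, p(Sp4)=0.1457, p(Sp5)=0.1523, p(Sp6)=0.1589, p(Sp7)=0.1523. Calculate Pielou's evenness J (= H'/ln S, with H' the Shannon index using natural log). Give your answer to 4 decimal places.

0.9874

H' = −Σ pᵢ ln pᵢ = −((-0.237898) + (-0.220476) + (-0.316915) + (-0.280648) + (-0.286614) + (-0.292293) + (-0.286614)) = 1.921458 (working shown to 6 dp, full precision carried).
With S = 7 species, ln S = 1.945910, so J = 1.921458/1.945910 = 0.987434, i.e. 0.9874 to 4 decimal places.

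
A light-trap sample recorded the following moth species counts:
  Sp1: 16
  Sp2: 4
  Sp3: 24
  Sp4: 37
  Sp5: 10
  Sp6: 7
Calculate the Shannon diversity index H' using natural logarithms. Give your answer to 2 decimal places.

Total N = 16+4+24+37+10+7 = 98, so the proportions are 0.1633, 0.0408, 0.2449, 0.3776, 0.102, 0.0714 (working shown to 4 dp, full precision carried).
Each pᵢ ln pᵢ term: 0.1633×(-1.8124)=-0.2959, 0.0408×(-3.1987)=-0.1306, 0.2449×(-1.4069)=-0.3446, 0.3776×(-0.9740)=-0.3678, 0.102×(-2.2824)=-0.2329, 0.0714×(-2.6391)=-0.1885.
Sum = -1.5602, so H' = 1.56.

1.56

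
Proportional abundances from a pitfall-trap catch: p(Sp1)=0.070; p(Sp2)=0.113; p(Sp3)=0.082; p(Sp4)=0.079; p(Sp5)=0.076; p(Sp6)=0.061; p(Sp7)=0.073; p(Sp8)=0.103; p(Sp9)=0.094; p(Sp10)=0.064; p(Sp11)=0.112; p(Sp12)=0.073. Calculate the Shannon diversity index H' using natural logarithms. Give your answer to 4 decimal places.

2.4642

Each pᵢ ln pᵢ term (working shown to 6 dp, full precision carried): 0.07×(-2.659260)=-0.186148, 0.113×(-2.180367)=-0.246382, 0.082×(-2.501036)=-0.205085, 0.079×(-2.538307)=-0.200526, 0.076×(-2.577022)=-0.195854, 0.061×(-2.796881)=-0.170610, 0.073×(-2.617296)=-0.191063, 0.103×(-2.273026)=-0.234122, 0.094×(-2.364460)=-0.222259, 0.064×(-2.748872)=-0.175928, 0.112×(-2.189256)=-0.245197, 0.073×(-2.617296)=-0.191063.
Sum = -2.464235, so H' = 2.4642.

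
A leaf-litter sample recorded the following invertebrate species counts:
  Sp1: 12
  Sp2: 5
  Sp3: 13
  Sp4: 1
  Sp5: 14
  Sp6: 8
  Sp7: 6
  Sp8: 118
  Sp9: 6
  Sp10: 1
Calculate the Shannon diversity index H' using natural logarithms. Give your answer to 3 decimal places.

Total N = 12+5+13+1+14+8+6+118+6+1 = 184, so the proportions are 0.06522, 0.02717, 0.07065, 0.00543, 0.07609, 0.04348, 0.03261, 0.6413, 0.03261, 0.00543 (working shown to 5 dp, full precision carried).
Each pᵢ ln pᵢ term: 0.06522×(-2.73003)=-0.17805, 0.02717×(-3.60550)=-0.09798, 0.07065×(-2.64999)=-0.18723, 0.00543×(-5.21494)=-0.02834, 0.07609×(-2.57588)=-0.19599, 0.04348×(-3.13549)=-0.13633, 0.03261×(-3.42318)=-0.11163, 0.6413×(-0.44425)=-0.28490, 0.03261×(-3.42318)=-0.11163, 0.00543×(-5.21494)=-0.02834.
Sum = -1.36040, so H' = 1.360.

1.360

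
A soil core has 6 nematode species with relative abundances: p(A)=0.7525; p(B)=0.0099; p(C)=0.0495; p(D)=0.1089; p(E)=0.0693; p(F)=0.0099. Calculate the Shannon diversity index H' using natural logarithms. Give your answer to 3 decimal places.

Each pᵢ ln pᵢ term (working shown to 5 dp, full precision carried): 0.7525×(-0.28435)=-0.21398, 0.0099×(-4.61522)=-0.04569, 0.0495×(-3.00578)=-0.14879, 0.1089×(-2.21733)=-0.24147, 0.0693×(-2.66931)=-0.18498, 0.0099×(-4.61522)=-0.04569.
Sum = -0.88059, so H' = 0.881.

0.881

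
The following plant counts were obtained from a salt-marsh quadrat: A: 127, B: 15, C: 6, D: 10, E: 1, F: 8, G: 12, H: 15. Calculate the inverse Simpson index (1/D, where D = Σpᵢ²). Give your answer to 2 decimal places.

2.22

Total N = 127+15+6+10+1+8+12+15 = 194, so the proportions are 0.65464, 0.07732, 0.03093, 0.05155, 0.00515, 0.04124, 0.06186, 0.07732 (working shown to 5 dp, full precision carried).
D = 0.65464² + 0.07732² + 0.03093² + 0.05155² + 0.00515² + 0.04124² + 0.06186² + 0.07732² = 0.42855 + 0.00598 + 0.00096 + 0.00266 + 0.00003 + 0.00170 + 0.00383 + 0.00598 = 0.44968.
So 1/D = 2.2238, i.e. 2.22 to 2 decimal places.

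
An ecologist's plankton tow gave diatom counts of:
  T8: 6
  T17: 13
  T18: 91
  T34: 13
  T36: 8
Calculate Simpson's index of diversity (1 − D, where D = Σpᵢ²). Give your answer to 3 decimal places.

0.492

Total N = 6+13+91+13+8 = 131, so the proportions are 0.0458, 0.09924, 0.69466, 0.09924, 0.06107 (working shown to 5 dp, full precision carried).
D = 0.0458² + 0.09924² + 0.69466² + 0.09924² + 0.06107² = 0.00210 + 0.00985 + 0.48255 + 0.00985 + 0.00373 = 0.50807.
So 1 − D = 0.49193, i.e. 0.492 to 3 decimal places.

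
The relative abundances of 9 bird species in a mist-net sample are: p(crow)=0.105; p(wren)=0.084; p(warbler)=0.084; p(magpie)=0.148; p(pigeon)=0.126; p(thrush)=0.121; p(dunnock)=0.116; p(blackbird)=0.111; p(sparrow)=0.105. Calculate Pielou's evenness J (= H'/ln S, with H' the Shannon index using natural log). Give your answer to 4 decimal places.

H' = −Σ pᵢ ln pᵢ = −((-0.236648) + (-0.208063) + (-0.208063) + (-0.282760) + (-0.261006) + (-0.255548) + (-0.249883) + (-0.244003) + (-0.236648)) = 2.182622 (working shown to 6 dp, full precision carried).
With S = 9 species, ln S = 2.197225, so J = 2.182622/2.197225 = 0.993354, i.e. 0.9934 to 4 decimal places.

0.9934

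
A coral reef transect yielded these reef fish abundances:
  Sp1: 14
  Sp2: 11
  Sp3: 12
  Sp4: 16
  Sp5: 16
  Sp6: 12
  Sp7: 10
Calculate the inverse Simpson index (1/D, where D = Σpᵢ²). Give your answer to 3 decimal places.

6.804

Total N = 14+11+12+16+16+12+10 = 91, so the proportions are 0.1538462, 0.1208791, 0.1318681, 0.1758242, 0.1758242, 0.1318681, 0.1098901 (working shown to 7 dp, full precision carried).
D = 0.1538462² + 0.1208791² + 0.1318681² + 0.1758242² + 0.1758242² + 0.1318681² + 0.1098901² = 0.0236686 + 0.0146118 + 0.0173892 + 0.0309141 + 0.0309141 + 0.0173892 + 0.0120758 = 0.1469629.
So 1/D = 6.80444, i.e. 6.804 to 3 decimal places.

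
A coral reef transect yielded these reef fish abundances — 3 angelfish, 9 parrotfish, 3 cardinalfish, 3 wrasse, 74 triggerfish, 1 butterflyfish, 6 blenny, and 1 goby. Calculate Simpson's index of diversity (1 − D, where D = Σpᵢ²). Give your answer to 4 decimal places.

Total N = 3+9+3+3+74+1+6+1 = 100, so the proportions are 0.03, 0.09, 0.03, 0.03, 0.74, 0.01, 0.06, 0.01 (working shown to 6 dp, full precision carried).
D = 0.03² + 0.09² + 0.03² + 0.03² + 0.74² + 0.01² + 0.06² + 0.01² = 0.000900 + 0.008100 + 0.000900 + 0.000900 + 0.547600 + 0.000100 + 0.003600 + 0.000100 = 0.562200.
So 1 − D = 0.437800, i.e. 0.4378 to 4 decimal places.

0.4378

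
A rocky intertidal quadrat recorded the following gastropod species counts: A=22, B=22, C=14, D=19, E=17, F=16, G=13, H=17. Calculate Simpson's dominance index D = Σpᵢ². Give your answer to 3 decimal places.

0.129

Total N = 22+22+14+19+17+16+13+17 = 140, so the proportions are 0.15714, 0.15714, 0.1, 0.13571, 0.12143, 0.11429, 0.09286, 0.12143 (working shown to 5 dp, full precision carried).
D = 0.15714² + 0.15714² + 0.1² + 0.13571² + 0.12143² + 0.11429² + 0.09286² + 0.12143² = 0.02469 + 0.02469 + 0.01000 + 0.01842 + 0.01474 + 0.01306 + 0.00862 + 0.01474 = 0.12898.
To 3 decimal places, D = 0.129.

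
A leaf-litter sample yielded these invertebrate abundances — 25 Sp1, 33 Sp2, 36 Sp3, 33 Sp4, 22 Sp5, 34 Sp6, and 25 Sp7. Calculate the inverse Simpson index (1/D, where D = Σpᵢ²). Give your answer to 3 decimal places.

Total N = 25+33+36+33+22+34+25 = 208, so the proportions are 0.1201923, 0.1586538, 0.1730769, 0.1586538, 0.1057692, 0.1634615, 0.1201923 (working shown to 7 dp, full precision carried).
D = 0.1201923² + 0.1586538² + 0.1730769² + 0.1586538² + 0.1057692² + 0.1634615² + 0.1201923² = 0.0144462 + 0.0251710 + 0.0299556 + 0.0251710 + 0.0111871 + 0.0267197 + 0.0144462 = 0.1470969.
So 1/D = 6.79824, i.e. 6.798 to 3 decimal places.

6.798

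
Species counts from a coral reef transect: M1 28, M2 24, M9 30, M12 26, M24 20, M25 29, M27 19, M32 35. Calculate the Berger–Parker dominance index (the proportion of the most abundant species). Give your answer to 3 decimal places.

Total N = 28+24+30+26+20+29+19+35 = 211, so the proportions are 0.1327, 0.11374, 0.14218, 0.12322, 0.09479, 0.13744, 0.09005, 0.16588 (working shown to 5 dp, full precision carried).
The largest proportion is 0.16588, i.e. d = 0.166 to 3 decimal places.

0.166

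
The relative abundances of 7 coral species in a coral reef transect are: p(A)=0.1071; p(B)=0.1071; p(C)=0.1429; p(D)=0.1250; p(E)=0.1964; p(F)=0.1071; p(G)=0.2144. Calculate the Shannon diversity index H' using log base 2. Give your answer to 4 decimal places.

2.7491

Each pᵢ log₂ pᵢ term (working shown to 6 dp, full precision carried): 0.1071×(-3.222970)=-0.345180, 0.1071×(-3.222970)=-0.345180, 0.1429×(-2.806922)=-0.401109, 0.125×(-3.000000)=-0.375000, 0.1964×(-2.348133)=-0.461173, 0.1071×(-3.222970)=-0.345180, 0.2144×(-2.221623)=-0.476316.
Sum = -2.749139, so H' = 2.7491.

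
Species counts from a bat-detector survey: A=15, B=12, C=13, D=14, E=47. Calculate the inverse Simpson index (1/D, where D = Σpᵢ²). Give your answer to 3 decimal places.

Total N = 15+12+13+14+47 = 101, so the proportions are 0.1485149, 0.1188119, 0.1287129, 0.1386139, 0.4653465 (working shown to 7 dp, full precision carried).
D = 0.1485149² + 0.1188119² + 0.1287129² + 0.1386139² + 0.4653465² = 0.0220567 + 0.0141163 + 0.0165670 + 0.0192138 + 0.2165474 = 0.2885011.
So 1/D = 3.46619, i.e. 3.466 to 3 decimal places.

3.466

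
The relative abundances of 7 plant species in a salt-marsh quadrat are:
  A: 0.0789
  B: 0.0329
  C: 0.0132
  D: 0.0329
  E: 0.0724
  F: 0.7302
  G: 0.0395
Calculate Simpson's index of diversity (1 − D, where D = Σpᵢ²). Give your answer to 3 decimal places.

0.451

D = 0.0789² + 0.0329² + 0.0132² + 0.0329² + 0.0724² + 0.7302² + 0.0395² = 0.00623 + 0.00108 + 0.00017 + 0.00108 + 0.00524 + 0.53319 + 0.00156 = 0.54856 (working shown to 5 dp, full precision carried).
So 1 − D = 0.45144, i.e. 0.451 to 3 decimal places.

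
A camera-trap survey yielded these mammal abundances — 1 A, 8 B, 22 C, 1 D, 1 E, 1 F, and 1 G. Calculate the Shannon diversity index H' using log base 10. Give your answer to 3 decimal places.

0.494

Total N = 1+8+22+1+1+1+1 = 35, so the proportions are 0.02857, 0.22857, 0.62857, 0.02857, 0.02857, 0.02857, 0.02857 (working shown to 5 dp, full precision carried).
Each pᵢ log₁₀ pᵢ term: 0.02857×(-1.54407)=-0.04412, 0.22857×(-0.64098)=-0.14651, 0.62857×(-0.20165)=-0.12675, 0.02857×(-1.54407)=-0.04412, 0.02857×(-1.54407)=-0.04412, 0.02857×(-1.54407)=-0.04412, 0.02857×(-1.54407)=-0.04412.
Sum = -0.49384, so H' = 0.494.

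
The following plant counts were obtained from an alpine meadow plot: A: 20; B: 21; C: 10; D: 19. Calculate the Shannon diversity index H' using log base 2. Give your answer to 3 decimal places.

1.949

Total N = 20+21+10+19 = 70, so the proportions are 0.28571, 0.3, 0.14286, 0.27143 (working shown to 5 dp, full precision carried).
Each pᵢ log₂ pᵢ term: 0.28571×(-1.80735)=-0.51639, 0.3×(-1.73697)=-0.52109, 0.14286×(-2.80735)=-0.40105, 0.27143×(-1.88136)=-0.51065.
Sum = -1.94918, so H' = 1.949.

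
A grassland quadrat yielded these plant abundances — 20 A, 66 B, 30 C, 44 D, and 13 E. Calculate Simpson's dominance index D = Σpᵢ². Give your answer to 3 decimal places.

0.259

Total N = 20+66+30+44+13 = 173, so the proportions are 0.11561, 0.3815, 0.17341, 0.25434, 0.07514 (working shown to 5 dp, full precision carried).
D = 0.11561² + 0.3815² + 0.17341² + 0.25434² + 0.07514² = 0.01336 + 0.14554 + 0.03007 + 0.06469 + 0.00565 = 0.25931.
To 3 decimal places, D = 0.259.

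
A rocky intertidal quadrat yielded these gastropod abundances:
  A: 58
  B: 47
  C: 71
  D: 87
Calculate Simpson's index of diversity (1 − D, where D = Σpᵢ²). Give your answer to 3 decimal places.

0.737

Total N = 58+47+71+87 = 263, so the proportions are 0.22053, 0.17871, 0.26996, 0.3308 (working shown to 5 dp, full precision carried).
D = 0.22053² + 0.17871² + 0.26996² + 0.3308² = 0.04863 + 0.03194 + 0.07288 + 0.10943 = 0.26288.
So 1 − D = 0.73712, i.e. 0.737 to 3 decimal places.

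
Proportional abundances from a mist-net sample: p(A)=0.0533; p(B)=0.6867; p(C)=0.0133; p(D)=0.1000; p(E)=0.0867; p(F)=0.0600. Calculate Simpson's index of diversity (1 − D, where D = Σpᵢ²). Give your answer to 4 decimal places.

0.5043

D = 0.0533² + 0.6867² + 0.0133² + 0.1² + 0.0867² + 0.06² = 0.002841 + 0.471557 + 0.000177 + 0.010000 + 0.007517 + 0.003600 = 0.495692 (working shown to 6 dp, full precision carried).
So 1 − D = 0.504308, i.e. 0.5043 to 4 decimal places.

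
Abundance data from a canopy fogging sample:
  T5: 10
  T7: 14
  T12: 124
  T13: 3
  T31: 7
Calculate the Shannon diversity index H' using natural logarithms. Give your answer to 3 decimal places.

Total N = 10+14+124+3+7 = 158, so the proportions are 0.06329, 0.08861, 0.78481, 0.01899, 0.0443 (working shown to 5 dp, full precision carried).
Each pᵢ ln pᵢ term: 0.06329×(-2.76001)=-0.17468, 0.08861×(-2.42354)=-0.21474, 0.78481×(-0.24231)=-0.19017, 0.01899×(-3.96398)=-0.07527, 0.0443×(-3.11668)=-0.13808.
Sum = -0.79294, so H' = 0.793.

0.793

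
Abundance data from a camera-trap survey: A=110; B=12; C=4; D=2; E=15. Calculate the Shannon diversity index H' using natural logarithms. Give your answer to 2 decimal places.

0.81

Total N = 110+12+4+2+15 = 143, so the proportions are 0.7692, 0.0839, 0.028, 0.014, 0.1049 (working shown to 4 dp, full precision carried).
Each pᵢ ln pᵢ term: 0.7692×(-0.2624)=-0.2018, 0.0839×(-2.4779)=-0.2079, 0.028×(-3.5766)=-0.1000, 0.014×(-4.2697)=-0.0597, 0.1049×(-2.2548)=-0.2365.
Sum = -0.8060, so H' = 0.81.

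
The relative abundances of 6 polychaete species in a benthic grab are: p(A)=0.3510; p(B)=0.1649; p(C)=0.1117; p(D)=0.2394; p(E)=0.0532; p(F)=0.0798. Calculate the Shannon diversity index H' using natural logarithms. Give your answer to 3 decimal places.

1.610

Each pᵢ ln pᵢ term (working shown to 5 dp, full precision carried): 0.351×(-1.04697)=-0.36749, 0.1649×(-1.80242)=-0.29722, 0.1117×(-2.19194)=-0.24484, 0.2394×(-1.42962)=-0.34225, 0.0532×(-2.93370)=-0.15607, 0.0798×(-2.52823)=-0.20175.
Sum = -1.60962, so H' = 1.610.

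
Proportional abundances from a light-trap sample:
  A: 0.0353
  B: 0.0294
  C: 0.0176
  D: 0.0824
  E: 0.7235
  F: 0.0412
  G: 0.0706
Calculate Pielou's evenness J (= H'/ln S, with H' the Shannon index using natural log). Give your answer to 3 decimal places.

0.540

H' = −Σ pᵢ ln pᵢ = −((-0.11804) + (-0.10369) + (-0.07110) + (-0.20568) + (-0.23416) + (-0.13140) + (-0.18714)) = 1.05122 (working shown to 5 dp, full precision carried).
With S = 7 species, ln S = 1.94591, so J = 1.05122/1.94591 = 0.54022, i.e. 0.540 to 3 decimal places.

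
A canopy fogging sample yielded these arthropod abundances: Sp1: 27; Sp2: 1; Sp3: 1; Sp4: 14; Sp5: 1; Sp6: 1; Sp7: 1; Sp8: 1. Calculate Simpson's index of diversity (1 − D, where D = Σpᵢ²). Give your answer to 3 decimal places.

Total N = 27+1+1+14+1+1+1+1 = 47, so the proportions are 0.57447, 0.02128, 0.02128, 0.29787, 0.02128, 0.02128, 0.02128, 0.02128 (working shown to 5 dp, full precision carried).
D = 0.57447² + 0.02128² + 0.02128² + 0.29787² + 0.02128² + 0.02128² + 0.02128² + 0.02128² = 0.33001 + 0.00045 + 0.00045 + 0.08873 + 0.00045 + 0.00045 + 0.00045 + 0.00045 = 0.42146.
So 1 − D = 0.57854, i.e. 0.579 to 3 decimal places.

0.579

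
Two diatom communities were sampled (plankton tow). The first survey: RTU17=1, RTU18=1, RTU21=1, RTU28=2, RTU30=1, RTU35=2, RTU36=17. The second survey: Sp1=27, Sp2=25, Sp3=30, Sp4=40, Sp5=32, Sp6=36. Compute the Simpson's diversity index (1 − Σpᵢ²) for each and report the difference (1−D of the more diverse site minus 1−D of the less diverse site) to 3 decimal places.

0.311

The first survey: N=25, proportions 0.04, 0.04, 0.04, 0.08, 0.04, 0.08, 0.68, giving 1−D = 0.51840 (working shown to 5 dp, full precision carried).
The second survey: N=190, proportions 0.14211, 0.13158, 0.15789, 0.21053, 0.16842, 0.18947, giving 1−D = 0.82898.
Difference = |0.51840 − 0.82898| = 0.31058, i.e. 0.311 to 3 decimal places.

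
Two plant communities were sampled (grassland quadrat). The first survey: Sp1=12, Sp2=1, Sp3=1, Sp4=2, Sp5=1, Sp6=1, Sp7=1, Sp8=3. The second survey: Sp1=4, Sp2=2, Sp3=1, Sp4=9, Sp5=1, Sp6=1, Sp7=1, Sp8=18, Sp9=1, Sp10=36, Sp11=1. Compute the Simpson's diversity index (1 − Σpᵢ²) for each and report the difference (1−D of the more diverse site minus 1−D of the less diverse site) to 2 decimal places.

0.03

The first survey: N=22, proportions 0.5455, 0.0455, 0.0455, 0.0909, 0.0455, 0.0455, 0.0455, 0.1364, giving 1−D = 0.6653 (working shown to 4 dp, full precision carried).
The second survey: N=75, proportions 0.0533, 0.0267, 0.0133, 0.12, 0.0133, 0.0133, 0.0133, 0.24, 0.0133, 0.48, 0.0133, giving 1−D = 0.6930.
Difference = |0.6653 − 0.6930| = 0.0277, i.e. 0.03 to 2 decimal places.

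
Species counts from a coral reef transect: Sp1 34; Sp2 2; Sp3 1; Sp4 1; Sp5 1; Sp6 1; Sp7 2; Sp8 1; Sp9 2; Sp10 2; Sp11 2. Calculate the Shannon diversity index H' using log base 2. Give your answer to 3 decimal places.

Total N = 34+2+1+1+1+1+2+1+2+2+2 = 49, so the proportions are 0.69388, 0.04082, 0.02041, 0.02041, 0.02041, 0.02041, 0.04082, 0.02041, 0.04082, 0.04082, 0.04082 (working shown to 5 dp, full precision carried).
Each pᵢ log₂ pᵢ term: 0.69388×(-0.52725)=-0.36584, 0.04082×(-4.61471)=-0.18836, 0.02041×(-5.61471)=-0.11459, 0.02041×(-5.61471)=-0.11459, 0.02041×(-5.61471)=-0.11459, 0.02041×(-5.61471)=-0.11459, 0.04082×(-4.61471)=-0.18836, 0.02041×(-5.61471)=-0.11459, 0.04082×(-4.61471)=-0.18836, 0.04082×(-4.61471)=-0.18836, 0.04082×(-4.61471)=-0.18836.
Sum = -1.88055, so H' = 1.881.

1.881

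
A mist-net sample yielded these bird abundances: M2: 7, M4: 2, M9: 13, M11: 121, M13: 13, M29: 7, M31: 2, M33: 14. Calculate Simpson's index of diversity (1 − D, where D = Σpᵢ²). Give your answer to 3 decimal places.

0.523

Total N = 7+2+13+121+13+7+2+14 = 179, so the proportions are 0.03911, 0.01117, 0.07263, 0.67598, 0.07263, 0.03911, 0.01117, 0.07821 (working shown to 5 dp, full precision carried).
D = 0.03911² + 0.01117² + 0.07263² + 0.67598² + 0.07263² + 0.03911² + 0.01117² + 0.07821² = 0.00153 + 0.00012 + 0.00527 + 0.45695 + 0.00527 + 0.00153 + 0.00012 + 0.00612 = 0.47692.
So 1 − D = 0.52308, i.e. 0.523 to 3 decimal places.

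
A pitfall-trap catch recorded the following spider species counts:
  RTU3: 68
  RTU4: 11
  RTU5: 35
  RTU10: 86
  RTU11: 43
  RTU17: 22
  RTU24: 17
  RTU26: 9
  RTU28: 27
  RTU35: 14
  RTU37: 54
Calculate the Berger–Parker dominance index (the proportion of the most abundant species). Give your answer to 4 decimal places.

Total N = 68+11+35+86+43+22+17+9+27+14+54 = 386, so the proportions are 0.176166, 0.028497, 0.090674, 0.222798, 0.111399, 0.056995, 0.044041, 0.023316, 0.069948, 0.036269, 0.139896 (working shown to 6 dp, full precision carried).
The largest proportion is 0.222798, i.e. d = 0.2228 to 4 decimal places.

0.2228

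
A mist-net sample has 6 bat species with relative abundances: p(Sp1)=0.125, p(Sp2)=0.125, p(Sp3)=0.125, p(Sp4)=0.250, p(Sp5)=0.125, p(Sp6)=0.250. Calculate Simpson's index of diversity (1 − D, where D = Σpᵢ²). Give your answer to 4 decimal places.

0.8125

D = 0.125² + 0.125² + 0.125² + 0.25² + 0.125² + 0.25² = 0.015625 + 0.015625 + 0.015625 + 0.062500 + 0.015625 + 0.062500 = 0.187500 (working shown to 6 dp, full precision carried).
So 1 − D = 0.812500, i.e. 0.8125 to 4 decimal places.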